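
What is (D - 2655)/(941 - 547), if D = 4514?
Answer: 1859/394 ≈ 4.7183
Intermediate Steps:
(D - 2655)/(941 - 547) = (4514 - 2655)/(941 - 547) = 1859/394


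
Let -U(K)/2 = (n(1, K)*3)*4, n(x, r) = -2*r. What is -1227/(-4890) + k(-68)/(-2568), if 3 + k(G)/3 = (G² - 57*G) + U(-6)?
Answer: -6515283/697640 ≈ -9.3390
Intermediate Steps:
U(K) = 48*K (U(K) = -2*-2*K*3*4 = -2*(-6*K)*4 = -(-48)*K = 48*K)
k(G) = -873 - 171*G + 3*G² (k(G) = -9 + 3*((G² - 57*G) + 48*(-6)) = -9 + 3*((G² - 57*G) - 288) = -9 + 3*(-288 + G² - 57*G) = -9 + (-864 - 171*G + 3*G²) = -873 - 171*G + 3*G²)
-1227/(-4890) + k(-68)/(-2568) = -1227/(-4890) + (-873 - 171*(-68) + 3*(-68)²)/(-2568) = -1227*(-1/4890) + (-873 + 11628 + 3*4624)*(-1/2568) = 409/1630 + (-873 + 11628 + 13872)*(-1/2568) = 409/1630 + 24627*(-1/2568) = 409/1630 - 8209/856 = -6515283/697640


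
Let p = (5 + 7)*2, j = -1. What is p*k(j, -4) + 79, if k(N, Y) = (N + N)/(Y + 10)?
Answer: 71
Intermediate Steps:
k(N, Y) = 2*N/(10 + Y) (k(N, Y) = (2*N)/(10 + Y) = 2*N/(10 + Y))
p = 24 (p = 12*2 = 24)
p*k(j, -4) + 79 = 24*(2*(-1)/(10 - 4)) + 79 = 24*(2*(-1)/6) + 79 = 24*(2*(-1)*(⅙)) + 79 = 24*(-⅓) + 79 = -8 + 79 = 71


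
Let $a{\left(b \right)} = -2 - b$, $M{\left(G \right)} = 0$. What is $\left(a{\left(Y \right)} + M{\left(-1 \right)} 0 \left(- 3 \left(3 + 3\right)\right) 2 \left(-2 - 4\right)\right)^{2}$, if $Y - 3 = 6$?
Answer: $121$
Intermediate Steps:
$Y = 9$ ($Y = 3 + 6 = 9$)
$\left(a{\left(Y \right)} + M{\left(-1 \right)} 0 \left(- 3 \left(3 + 3\right)\right) 2 \left(-2 - 4\right)\right)^{2} = \left(\left(-2 - 9\right) + 0 \cdot 0 \left(- 3 \left(3 + 3\right)\right) 2 \left(-2 - 4\right)\right)^{2} = \left(\left(-2 - 9\right) + 0 \cdot 0 \left(\left(-3\right) 6\right) 2 \left(-2 - 4\right)\right)^{2} = \left(-11 + 0 \cdot 0 \left(-18\right) 2 \left(-6\right)\right)^{2} = \left(-11 + 0 \cdot 0 \cdot 2 \left(-6\right)\right)^{2} = \left(-11 + 0 \cdot 0 \left(-6\right)\right)^{2} = \left(-11 + 0 \left(-6\right)\right)^{2} = \left(-11 + 0\right)^{2} = \left(-11\right)^{2} = 121$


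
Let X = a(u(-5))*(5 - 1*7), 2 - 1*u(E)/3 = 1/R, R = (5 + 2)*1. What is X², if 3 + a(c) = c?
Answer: 1296/49 ≈ 26.449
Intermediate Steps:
R = 7 (R = 7*1 = 7)
u(E) = 39/7 (u(E) = 6 - 3/7 = 39/7)
a(c) = -3 + c
X = -36/7 (X = (-3 + 39/7)*(5 - 1*7) = 18*(5 - 7)/7 = (18/7)*(-2) = -36/7 ≈ -5.1429)
X² = (-36/7)² = 1296/49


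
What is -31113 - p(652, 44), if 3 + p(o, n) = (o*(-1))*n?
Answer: -2422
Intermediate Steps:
p(o, n) = -3 - n*o (p(o, n) = -3 + (o*(-1))*n = -3 + (-o)*n = -3 - n*o)
-31113 - p(652, 44) = -31113 - (-3 - 1*44*652) = -31113 - (-3 - 28688) = -31113 - 1*(-28691) = -31113 + 28691 = -2422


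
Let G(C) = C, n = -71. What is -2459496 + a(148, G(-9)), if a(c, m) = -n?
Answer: -2459425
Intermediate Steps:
a(c, m) = 71 (a(c, m) = -1*(-71) = 71)
-2459496 + a(148, G(-9)) = -2459496 + 71 = -2459425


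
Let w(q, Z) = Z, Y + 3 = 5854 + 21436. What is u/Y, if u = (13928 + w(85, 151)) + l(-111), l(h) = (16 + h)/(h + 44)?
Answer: 943388/1828229 ≈ 0.51601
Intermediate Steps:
Y = 27287 (Y = -3 + (5854 + 21436) = -3 + 27290 = 27287)
l(h) = (16 + h)/(44 + h)
u = 943388/67 (u = (13928 + 151) + (16 - 111)/(44 - 111) = 14079 - 95/(-67) = 14079 - 1/67*(-95) = 14079 + 95/67 = 943388/67 ≈ 14080.)
u/Y = (943388/67)/27287 = (943388/67)*(1/27287) = 943388/1828229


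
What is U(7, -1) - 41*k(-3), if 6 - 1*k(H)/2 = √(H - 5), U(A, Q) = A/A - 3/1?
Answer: -494 + 164*I*√2 ≈ -494.0 + 231.93*I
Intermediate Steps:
U(A, Q) = -2 (U(A, Q) = 1 - 3*1 = 1 - 3 = -2)
k(H) = 12 - 2*√(-5 + H) (k(H) = 12 - 2*√(H - 5) = 12 - 2*√(-5 + H))
U(7, -1) - 41*k(-3) = -2 - 41*(12 - 2*√(-5 - 3)) = -2 - 41*(12 - 4*I*√2) = -2 + (-492 + 164*I*√2) = -494 + 164*I*√2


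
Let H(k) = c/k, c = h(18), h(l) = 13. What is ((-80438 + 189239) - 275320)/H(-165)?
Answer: 27475635/13 ≈ 2.1135e+6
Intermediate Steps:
c = 13
H(k) = 13/k
((-80438 + 189239) - 275320)/H(-165) = ((-80438 + 189239) - 275320)/((13/(-165))) = (108801 - 275320)/((13*(-1/165))) = -166519/(-13/165) = -166519*(-165/13) = 27475635/13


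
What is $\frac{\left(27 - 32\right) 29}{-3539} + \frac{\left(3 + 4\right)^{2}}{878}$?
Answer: $\frac{300721}{3107242} \approx 0.096781$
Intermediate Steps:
$\frac{\left(27 - 32\right) 29}{-3539} + \frac{\left(3 + 4\right)^{2}}{878} = \left(-5\right) 29 \left(- \frac{1}{3539}\right) + 7^{2} \cdot \frac{1}{878} = \left(-145\right) \left(- \frac{1}{3539}\right) + 49 \cdot \frac{1}{878} = \frac{145}{3539} + \frac{49}{878} = \frac{300721}{3107242}$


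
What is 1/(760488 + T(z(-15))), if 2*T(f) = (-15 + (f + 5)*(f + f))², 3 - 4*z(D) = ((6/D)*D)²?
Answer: 128/97437945 ≈ 1.3137e-6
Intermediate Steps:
z(D) = -33/4 (z(D) = ¾ - ((6/D)*D)²/4 = ¾ - ¼*6² = ¾ - ¼*36 = ¾ - 9 = -33/4)
T(f) = (-15 + 2*f*(5 + f))²/2 (T(f) = (-15 + (f + 5)*(f + f))²/2 = (-15 + (5 + f)*(2*f))²/2 = (-15 + 2*f*(5 + f))²/2)
1/(760488 + T(z(-15))) = 1/(760488 + (-15 + 2*(-33/4)² + 10*(-33/4))²/2) = 1/(760488 + (-15 + 2*(1089/16) - 165/2)²/2) = 1/(760488 + (-15 + 1089/8 - 165/2)²/2) = 1/(760488 + (309/8)²/2) = 1/(760488 + (½)*(95481/64)) = 1/(760488 + 95481/128) = 1/(97437945/128) = 128/97437945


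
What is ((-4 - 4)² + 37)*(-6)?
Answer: -606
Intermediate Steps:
((-4 - 4)² + 37)*(-6) = ((-8)² + 37)*(-6) = (64 + 37)*(-6) = 101*(-6) = -606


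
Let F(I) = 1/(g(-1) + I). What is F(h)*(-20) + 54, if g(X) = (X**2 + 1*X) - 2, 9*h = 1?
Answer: 1098/17 ≈ 64.588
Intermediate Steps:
h = 1/9 (h = (1/9)*1 = 1/9 ≈ 0.11111)
g(X) = -2 + X + X**2 (g(X) = (X**2 + X) - 2 = (X + X**2) - 2 = -2 + X + X**2)
F(I) = 1/(-2 + I) (F(I) = 1/((-2 - 1 + (-1)**2) + I) = 1/((-2 - 1 + 1) + I) = 1/(-2 + I))
F(h)*(-20) + 54 = -20/(-2 + 1/9) + 54 = -20/(-17/9) + 54 = -9/17*(-20) + 54 = 180/17 + 54 = 1098/17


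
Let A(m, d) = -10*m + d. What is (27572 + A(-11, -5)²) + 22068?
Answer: 60665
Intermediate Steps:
A(m, d) = d - 10*m
(27572 + A(-11, -5)²) + 22068 = (27572 + (-5 - 10*(-11))²) + 22068 = (27572 + (-5 + 110)²) + 22068 = (27572 + 105²) + 22068 = (27572 + 11025) + 22068 = 38597 + 22068 = 60665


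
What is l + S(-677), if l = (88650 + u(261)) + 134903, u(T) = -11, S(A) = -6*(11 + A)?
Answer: 227538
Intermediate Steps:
S(A) = -66 - 6*A
l = 223542 (l = (88650 - 11) + 134903 = 88639 + 134903 = 223542)
l + S(-677) = 223542 + (-66 - 6*(-677)) = 223542 + (-66 + 4062) = 223542 + 3996 = 227538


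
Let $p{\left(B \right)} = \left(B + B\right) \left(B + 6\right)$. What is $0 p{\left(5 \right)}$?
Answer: $0$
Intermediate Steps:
$p{\left(B \right)} = 2 B \left(6 + B\right)$
$0 p{\left(5 \right)} = 0 \cdot 2 \cdot 5 \left(6 + 5\right) = 0 \cdot 2 \cdot 5 \cdot 11 = 0 \cdot 110 = 0$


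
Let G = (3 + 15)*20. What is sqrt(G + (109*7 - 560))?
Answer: sqrt(563) ≈ 23.728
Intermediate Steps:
G = 360 (G = 18*20 = 360)
sqrt(G + (109*7 - 560)) = sqrt(360 + (109*7 - 560)) = sqrt(360 + (763 - 560)) = sqrt(360 + 203) = sqrt(563)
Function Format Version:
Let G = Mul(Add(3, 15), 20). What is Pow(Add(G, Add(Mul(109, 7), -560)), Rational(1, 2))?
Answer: Pow(563, Rational(1, 2)) ≈ 23.728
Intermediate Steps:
G = 360 (G = Mul(18, 20) = 360)
Pow(Add(G, Add(Mul(109, 7), -560)), Rational(1, 2)) = Pow(Add(360, Add(Mul(109, 7), -560)), Rational(1, 2)) = Pow(Add(360, Add(763, -560)), Rational(1, 2)) = Pow(Add(360, 203), Rational(1, 2)) = Pow(563, Rational(1, 2))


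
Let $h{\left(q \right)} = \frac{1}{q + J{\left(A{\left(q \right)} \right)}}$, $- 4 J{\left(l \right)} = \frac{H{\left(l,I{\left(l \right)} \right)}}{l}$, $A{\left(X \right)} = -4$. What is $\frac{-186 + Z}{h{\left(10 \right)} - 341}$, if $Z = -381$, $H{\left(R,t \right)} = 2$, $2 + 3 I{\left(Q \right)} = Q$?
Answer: $\frac{45927}{27613} \approx 1.6632$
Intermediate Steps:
$I{\left(Q \right)} = - \frac{2}{3} + \frac{Q}{3}$
$J{\left(l \right)} = - \frac{1}{2 l}$ ($J{\left(l \right)} = - \frac{2 \frac{1}{l}}{4} = - \frac{1}{2 l}$)
$h{\left(q \right)} = \frac{1}{\frac{1}{8} + q}$ ($h{\left(q \right)} = \frac{1}{q - \frac{1}{2 \left(-4\right)}} = \frac{1}{q - - \frac{1}{8}} = \frac{1}{q + \frac{1}{8}} = \frac{1}{\frac{1}{8} + q}$)
$\frac{-186 + Z}{h{\left(10 \right)} - 341} = \frac{-186 - 381}{\frac{8}{1 + 8 \cdot 10} - 341} = - \frac{567}{\frac{8}{1 + 80} - 341} = - \frac{567}{\frac{8}{81} - 341} = - \frac{567}{- \frac{27613}{81}} = \left(-567\right) \left(- \frac{81}{27613}\right) = \frac{45927}{27613}$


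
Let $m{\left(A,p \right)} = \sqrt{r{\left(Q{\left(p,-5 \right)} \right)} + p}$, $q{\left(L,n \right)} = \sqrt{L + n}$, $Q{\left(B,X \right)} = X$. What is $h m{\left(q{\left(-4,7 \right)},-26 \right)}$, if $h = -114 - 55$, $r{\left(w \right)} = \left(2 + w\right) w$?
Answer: $- 169 i \sqrt{11} \approx - 560.51 i$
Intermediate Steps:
$r{\left(w \right)} = w \left(2 + w\right)$
$h = -169$ ($h = -114 - 55 = -169$)
$m{\left(A,p \right)} = \sqrt{15 + p}$ ($m{\left(A,p \right)} = \sqrt{- 5 \left(2 - 5\right) + p} = \sqrt{\left(-5\right) \left(-3\right) + p} = \sqrt{15 + p}$)
$h m{\left(q{\left(-4,7 \right)},-26 \right)} = - 169 \sqrt{15 - 26} = - 169 \sqrt{-11} = - 169 i \sqrt{11}$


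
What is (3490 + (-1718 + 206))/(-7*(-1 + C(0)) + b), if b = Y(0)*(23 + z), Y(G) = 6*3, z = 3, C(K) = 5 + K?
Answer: 989/220 ≈ 4.4955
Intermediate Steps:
Y(G) = 18
b = 468 (b = 18*(23 + 3) = 18*26 = 468)
(3490 + (-1718 + 206))/(-7*(-1 + C(0)) + b) = (3490 + (-1718 + 206))/(-7*(-1 + (5 + 0)) + 468) = (3490 - 1512)/(-7*(-1 + 5) + 468) = 1978/(-7*4 + 468) = 1978/(-28 + 468) = 1978/440 = 1978*(1/440) = 989/220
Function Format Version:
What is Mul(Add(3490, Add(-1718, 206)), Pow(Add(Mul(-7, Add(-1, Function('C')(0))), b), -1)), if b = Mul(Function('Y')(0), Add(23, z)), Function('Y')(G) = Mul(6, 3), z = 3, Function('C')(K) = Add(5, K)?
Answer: Rational(989, 220) ≈ 4.4955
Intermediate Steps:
Function('Y')(G) = 18
b = 468 (b = Mul(18, Add(23, 3)) = Mul(18, 26) = 468)
Mul(Add(3490, Add(-1718, 206)), Pow(Add(Mul(-7, Add(-1, Function('C')(0))), b), -1)) = Mul(Add(3490, Add(-1718, 206)), Pow(Add(Mul(-7, Add(-1, Add(5, 0))), 468), -1)) = Mul(Add(3490, -1512), Pow(Add(Mul(-7, Add(-1, 5)), 468), -1)) = Mul(1978, Pow(Add(Mul(-7, 4), 468), -1)) = Mul(1978, Pow(Add(-28, 468), -1)) = Mul(1978, Pow(440, -1)) = Mul(1978, Rational(1, 440)) = Rational(989, 220)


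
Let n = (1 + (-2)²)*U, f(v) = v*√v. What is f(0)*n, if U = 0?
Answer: 0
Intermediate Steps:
f(v) = v^(3/2)
n = 0 (n = (1 + (-2)²)*0 = (1 + 4)*0 = 5*0 = 0)
f(0)*n = 0^(3/2)*0 = 0*0 = 0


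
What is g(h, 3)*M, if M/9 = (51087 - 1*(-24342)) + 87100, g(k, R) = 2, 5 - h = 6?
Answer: 2925522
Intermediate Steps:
h = -1 (h = 5 - 1*6 = 5 - 6 = -1)
M = 1462761 (M = 9*((51087 - 1*(-24342)) + 87100) = 9*((51087 + 24342) + 87100) = 9*(75429 + 87100) = 9*162529 = 1462761)
g(h, 3)*M = 2*1462761 = 2925522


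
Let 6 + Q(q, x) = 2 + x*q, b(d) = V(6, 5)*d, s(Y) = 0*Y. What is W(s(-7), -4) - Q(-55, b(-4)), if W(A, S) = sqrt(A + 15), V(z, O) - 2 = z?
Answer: -1756 + sqrt(15) ≈ -1752.1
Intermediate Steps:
V(z, O) = 2 + z
s(Y) = 0
b(d) = 8*d (b(d) = (2 + 6)*d = 8*d)
Q(q, x) = -4 + q*x (Q(q, x) = -6 + (2 + x*q) = -6 + (2 + q*x) = -4 + q*x)
W(A, S) = sqrt(15 + A)
W(s(-7), -4) - Q(-55, b(-4)) = sqrt(15 + 0) - (-4 - 440*(-4)) = sqrt(15) - (-4 - 55*(-32)) = sqrt(15) - (-4 + 1760) = sqrt(15) - 1*1756 = sqrt(15) - 1756 = -1756 + sqrt(15)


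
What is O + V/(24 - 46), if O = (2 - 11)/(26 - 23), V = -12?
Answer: -27/11 ≈ -2.4545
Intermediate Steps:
O = -3 (O = -9/3 = -9*⅓ = -3)
O + V/(24 - 46) = -3 - 12/(24 - 46) = -3 - 12/(-22) = -3 - 12*(-1/22) = -3 + 6/11 = -27/11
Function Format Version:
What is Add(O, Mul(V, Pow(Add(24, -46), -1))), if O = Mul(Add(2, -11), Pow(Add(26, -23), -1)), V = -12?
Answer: Rational(-27, 11) ≈ -2.4545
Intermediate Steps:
O = -3 (O = Mul(-9, Pow(3, -1)) = Mul(-9, Rational(1, 3)) = -3)
Add(O, Mul(V, Pow(Add(24, -46), -1))) = Add(-3, Mul(-12, Pow(Add(24, -46), -1))) = Add(-3, Mul(-12, Pow(-22, -1))) = Add(-3, Mul(-12, Rational(-1, 22))) = Add(-3, Rational(6, 11)) = Rational(-27, 11)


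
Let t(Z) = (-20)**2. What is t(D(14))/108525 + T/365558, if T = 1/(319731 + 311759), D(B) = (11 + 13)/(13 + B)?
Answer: 3693539547061/1002103447184220 ≈ 0.0036858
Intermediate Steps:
D(B) = 24/(13 + B)
t(Z) = 400
T = 1/631490 ≈ 1.5836e-6
t(D(14))/108525 + T/365558 = 400/108525 + (1/631490)/365558 = 400*(1/108525) + (1/631490)*(1/365558) = 16/4341 + 1/230846221420 = 3693539547061/1002103447184220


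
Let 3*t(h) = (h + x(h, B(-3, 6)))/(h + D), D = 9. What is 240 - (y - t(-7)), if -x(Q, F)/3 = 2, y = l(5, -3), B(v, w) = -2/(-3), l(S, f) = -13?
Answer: 1505/6 ≈ 250.83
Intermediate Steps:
B(v, w) = ⅔ (B(v, w) = -2*(-⅓) = ⅔)
y = -13
x(Q, F) = -6 (x(Q, F) = -3*2 = -6)
t(h) = (-6 + h)/(3*(9 + h)) (t(h) = ((h - 6)/(h + 9))/3 = ((-6 + h)/(9 + h))/3 = (-6 + h)/(3*(9 + h)))
240 - (y - t(-7)) = 240 - (-13 - (-6 - 7)/(3*(9 - 7))) = 240 - (-13 - (-13)/(3*2)) = 240 - (-13 - 1*(-13/6)) = 240 - (-13 + 13/6) = 240 - 1*(-65/6) = 240 + 65/6 = 1505/6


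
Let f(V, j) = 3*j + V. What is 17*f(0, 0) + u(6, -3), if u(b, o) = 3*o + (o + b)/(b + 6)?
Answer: -35/4 ≈ -8.7500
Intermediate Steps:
u(b, o) = 3*o + (b + o)/(6 + b)
f(V, j) = V + 3*j
17*f(0, 0) + u(6, -3) = 17*(0 + 3*0) + (6 + 19*(-3) + 3*6*(-3))/(6 + 6) = 17*(0 + 0) + (6 - 57 - 54)/12 = 17*0 + (1/12)*(-105) = 0 - 35/4 = -35/4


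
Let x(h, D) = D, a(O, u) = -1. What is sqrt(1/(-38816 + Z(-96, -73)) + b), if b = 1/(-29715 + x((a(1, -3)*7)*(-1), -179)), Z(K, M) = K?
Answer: I*sqrt(19540422358)/18175552 ≈ 0.0076909*I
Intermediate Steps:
b = -1/29894 (b = 1/(-29715 - 179) = 1/(-29894) = -1/29894 ≈ -3.3452e-5)
sqrt(1/(-38816 + Z(-96, -73)) + b) = sqrt(1/(-38816 - 96) - 1/29894) = sqrt(1/(-38912) - 1/29894) = sqrt(-1/38912 - 1/29894) = sqrt(-34403/581617664) = I*sqrt(19540422358)/18175552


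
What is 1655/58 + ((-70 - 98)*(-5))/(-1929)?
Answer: 1047925/37294 ≈ 28.099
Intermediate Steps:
1655/58 + ((-70 - 98)*(-5))/(-1929) = 1655*(1/58) - 168*(-5)*(-1/1929) = 1655/58 + 840*(-1/1929) = 1655/58 - 280/643 = 1047925/37294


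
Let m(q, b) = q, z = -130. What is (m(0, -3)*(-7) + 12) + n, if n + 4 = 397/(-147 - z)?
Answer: -261/17 ≈ -15.353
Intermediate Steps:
n = -465/17 (n = -4 + 397/(-147 - 1*(-130)) = -4 + 397/(-147 + 130) = -4 + 397/(-17) = -4 + 397*(-1/17) = -4 - 397/17 = -465/17 ≈ -27.353)
(m(0, -3)*(-7) + 12) + n = (0*(-7) + 12) - 465/17 = (0 + 12) - 465/17 = 12 - 465/17 = -261/17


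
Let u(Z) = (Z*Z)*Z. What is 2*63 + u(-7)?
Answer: -217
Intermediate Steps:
u(Z) = Z**3 (u(Z) = Z**2*Z = Z**3)
2*63 + u(-7) = 2*63 + (-7)**3 = 126 - 343 = -217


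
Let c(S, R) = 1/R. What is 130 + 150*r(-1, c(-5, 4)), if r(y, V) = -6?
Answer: -770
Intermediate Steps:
130 + 150*r(-1, c(-5, 4)) = 130 + 150*(-6) = 130 - 900 = -770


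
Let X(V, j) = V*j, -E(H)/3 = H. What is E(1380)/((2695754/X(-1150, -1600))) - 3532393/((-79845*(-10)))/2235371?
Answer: -6798068030950791279661/2405733967899681150 ≈ -2825.8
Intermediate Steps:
E(H) = -3*H
E(1380)/((2695754/X(-1150, -1600))) - 3532393/((-79845*(-10)))/2235371 = (-3*1380)/((2695754/((-1150*(-1600))))) - 3532393/((-79845*(-10)))/2235371 = -4140/(2695754/1840000) - 3532393/798450*(1/2235371) = -4140/(2695754*(1/1840000)) - 3532393*1/798450*(1/2235371) = -4140/1347877/920000 - 3532393/798450*1/2235371 = -4140*920000/1347877 - 3532393/1784831974950 = -3808800000/1347877 - 3532393/1784831974950 = -6798068030950791279661/2405733967899681150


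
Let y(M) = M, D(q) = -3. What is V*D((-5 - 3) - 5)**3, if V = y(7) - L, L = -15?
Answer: -594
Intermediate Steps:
V = 22 (V = 7 - 1*(-15) = 7 + 15 = 22)
V*D((-5 - 3) - 5)**3 = 22*(-3)**3 = 22*(-27) = -594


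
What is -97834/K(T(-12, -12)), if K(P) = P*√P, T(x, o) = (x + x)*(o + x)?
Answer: -48917/6912 ≈ -7.0771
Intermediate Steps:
T(x, o) = 2*x*(o + x) (T(x, o) = (2*x)*(o + x) = 2*x*(o + x))
K(P) = P^(3/2)
-97834/K(T(-12, -12)) = -97834/((2*(-12)*(-12 - 12))^(3/2)) = -97834/((2*(-12)*(-24))^(3/2)) = -97834/(576^(3/2)) = -97834/13824 = -97834*1/13824 = -48917/6912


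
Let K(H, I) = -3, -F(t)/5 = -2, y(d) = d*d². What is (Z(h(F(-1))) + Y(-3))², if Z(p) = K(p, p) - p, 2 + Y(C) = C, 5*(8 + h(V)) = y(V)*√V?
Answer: 400000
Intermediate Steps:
y(d) = d³
F(t) = 10 (F(t) = -5*(-2) = 10)
h(V) = -8 + V^(7/2)/5 (h(V) = -8 + (V³*√V)/5 = -8 + V^(7/2)/5)
Y(C) = -2 + C
Z(p) = -3 - p
(Z(h(F(-1))) + Y(-3))² = ((-3 - (-8 + 10^(7/2)/5)) + (-2 - 3))² = ((-3 - (-8 + (1000*√10)/5)) - 5)² = ((-3 - (-8 + 200*√10)) - 5)² = ((-3 + (8 - 200*√10)) - 5)² = ((5 - 200*√10) - 5)² = (-200*√10)² = 400000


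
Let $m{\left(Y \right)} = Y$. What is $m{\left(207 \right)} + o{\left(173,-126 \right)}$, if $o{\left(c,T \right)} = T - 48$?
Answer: $33$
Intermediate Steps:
$o{\left(c,T \right)} = -48 + T$ ($o{\left(c,T \right)} = T - 48 = -48 + T$)
$m{\left(207 \right)} + o{\left(173,-126 \right)} = 207 - 174 = 33$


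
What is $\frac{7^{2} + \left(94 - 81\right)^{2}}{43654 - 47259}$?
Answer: $- \frac{218}{3605} \approx -0.060472$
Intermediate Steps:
$\frac{7^{2} + \left(94 - 81\right)^{2}}{43654 - 47259} = \frac{49 + 13^{2}}{-3605} = \left(49 + 169\right) \left(- \frac{1}{3605}\right) = 218 \left(- \frac{1}{3605}\right) = - \frac{218}{3605}$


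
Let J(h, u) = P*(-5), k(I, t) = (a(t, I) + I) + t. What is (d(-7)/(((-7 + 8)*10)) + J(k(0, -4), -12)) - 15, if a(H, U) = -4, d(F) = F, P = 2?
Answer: -257/10 ≈ -25.700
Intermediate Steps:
k(I, t) = -4 + I + t (k(I, t) = (-4 + I) + t = -4 + I + t)
J(h, u) = -10 (J(h, u) = 2*(-5) = -10)
(d(-7)/(((-7 + 8)*10)) + J(k(0, -4), -12)) - 15 = (-7*1/(10*(-7 + 8)) - 10) - 15 = (-7/(1*10) - 10) - 15 = (-7/10 - 10) - 15 = -107/10 - 15 = -257/10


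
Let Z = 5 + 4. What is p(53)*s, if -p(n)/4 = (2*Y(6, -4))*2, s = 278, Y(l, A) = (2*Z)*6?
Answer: -480384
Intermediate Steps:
Z = 9
Y(l, A) = 108 (Y(l, A) = (2*9)*6 = 18*6 = 108)
p(n) = -1728 (p(n) = -4*2*108*2 = -864*2 = -4*432 = -1728)
p(53)*s = -1728*278 = -480384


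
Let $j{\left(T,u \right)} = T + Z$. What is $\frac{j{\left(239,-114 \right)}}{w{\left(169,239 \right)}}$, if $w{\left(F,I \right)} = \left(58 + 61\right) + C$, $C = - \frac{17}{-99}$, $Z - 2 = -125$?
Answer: $\frac{5742}{5899} \approx 0.97338$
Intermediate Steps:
$Z = -123$ ($Z = 2 - 125 = -123$)
$C = \frac{17}{99}$ ($C = \left(-17\right) \left(- \frac{1}{99}\right) = \frac{17}{99} \approx 0.17172$)
$j{\left(T,u \right)} = -123 + T$ ($j{\left(T,u \right)} = T - 123 = -123 + T$)
$w{\left(F,I \right)} = \frac{11798}{99}$ ($w{\left(F,I \right)} = \left(58 + 61\right) + \frac{17}{99} = 119 + \frac{17}{99} = \frac{11798}{99}$)
$\frac{j{\left(239,-114 \right)}}{w{\left(169,239 \right)}} = \frac{-123 + 239}{\frac{11798}{99}} = 116 \cdot \frac{99}{11798} = \frac{5742}{5899}$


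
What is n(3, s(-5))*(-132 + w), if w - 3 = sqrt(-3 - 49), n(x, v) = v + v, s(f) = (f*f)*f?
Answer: 32250 - 500*I*sqrt(13) ≈ 32250.0 - 1802.8*I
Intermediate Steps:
s(f) = f**3 (s(f) = f**2*f = f**3)
n(x, v) = 2*v
w = 3 + 2*I*sqrt(13) (w = 3 + sqrt(-3 - 49) = 3 + sqrt(-52) = 3 + 2*I*sqrt(13) ≈ 3.0 + 7.2111*I)
n(3, s(-5))*(-132 + w) = (2*(-5)**3)*(-132 + (3 + 2*I*sqrt(13))) = (2*(-125))*(-129 + 2*I*sqrt(13)) = -250*(-129 + 2*I*sqrt(13)) = 32250 - 500*I*sqrt(13)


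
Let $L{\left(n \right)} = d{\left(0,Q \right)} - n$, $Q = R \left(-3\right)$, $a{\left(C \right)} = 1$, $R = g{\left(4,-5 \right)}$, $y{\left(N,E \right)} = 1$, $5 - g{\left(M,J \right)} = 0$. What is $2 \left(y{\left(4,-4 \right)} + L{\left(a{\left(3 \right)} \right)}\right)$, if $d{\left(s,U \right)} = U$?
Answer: $-30$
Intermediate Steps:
$g{\left(M,J \right)} = 5$ ($g{\left(M,J \right)} = 5 - 0 = 5 + 0 = 5$)
$R = 5$
$Q = -15$ ($Q = 5 \left(-3\right) = -15$)
$L{\left(n \right)} = -15 - n$
$2 \left(y{\left(4,-4 \right)} + L{\left(a{\left(3 \right)} \right)}\right) = 2 \left(1 - 16\right) = 2 \left(-15\right) = -30$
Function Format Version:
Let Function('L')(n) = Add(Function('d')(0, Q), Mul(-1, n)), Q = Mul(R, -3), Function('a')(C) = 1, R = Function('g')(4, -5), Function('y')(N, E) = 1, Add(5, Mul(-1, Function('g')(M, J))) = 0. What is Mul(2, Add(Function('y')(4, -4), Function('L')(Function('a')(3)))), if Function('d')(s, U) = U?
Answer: -30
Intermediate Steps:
Function('g')(M, J) = 5 (Function('g')(M, J) = Add(5, Mul(-1, 0)) = Add(5, 0) = 5)
R = 5
Q = -15 (Q = Mul(5, -3) = -15)
Function('L')(n) = Add(-15, Mul(-1, n))
Mul(2, Add(Function('y')(4, -4), Function('L')(Function('a')(3)))) = Mul(2, Add(1, Add(-15, Mul(-1, 1)))) = Mul(2, Add(1, Add(-15, -1))) = Mul(2, Add(1, -16)) = Mul(2, -15) = -30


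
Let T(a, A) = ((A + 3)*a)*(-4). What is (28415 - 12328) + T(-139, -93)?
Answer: -33953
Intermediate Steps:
T(a, A) = -4*a*(3 + A) (T(a, A) = ((3 + A)*a)*(-4) = (a*(3 + A))*(-4) = -4*a*(3 + A))
(28415 - 12328) + T(-139, -93) = (28415 - 12328) - 4*(-139)*(3 - 93) = 16087 - 4*(-139)*(-90) = 16087 - 50040 = -33953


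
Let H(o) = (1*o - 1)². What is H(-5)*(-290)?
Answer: -10440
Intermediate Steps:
H(o) = (-1 + o)² (H(o) = (o - 1)² = (-1 + o)²)
H(-5)*(-290) = (-1 - 5)²*(-290) = (-6)²*(-290) = 36*(-290) = -10440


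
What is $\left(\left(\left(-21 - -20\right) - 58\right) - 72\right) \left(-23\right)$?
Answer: $3013$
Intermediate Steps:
$\left(\left(\left(-21 - -20\right) - 58\right) - 72\right) \left(-23\right) = \left(\left(\left(-21 + 20\right) - 58\right) - 72\right) \left(-23\right) = \left(\left(-1 - 58\right) - 72\right) \left(-23\right) = \left(-59 - 72\right) \left(-23\right) = \left(-131\right) \left(-23\right) = 3013$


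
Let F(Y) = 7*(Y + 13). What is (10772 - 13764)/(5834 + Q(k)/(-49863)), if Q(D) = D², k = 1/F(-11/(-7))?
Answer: -1552173758784/3026531319767 ≈ -0.51286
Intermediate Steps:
F(Y) = 91 + 7*Y (F(Y) = 7*(13 + Y) = 91 + 7*Y)
k = 1/102 (k = 1/(91 + 7*(-11/(-7))) = 1/(91 + 7*(-11*(-⅐))) = 1/(91 + 7*(11/7)) = 1/(91 + 11) = 1/102 ≈ 0.0098039)
(10772 - 13764)/(5834 + Q(k)/(-49863)) = (10772 - 13764)/(5834 + (1/102)²/(-49863)) = -2992/(5834 + (1/10404)*(-1/49863)) = -2992/(5834 - 1/518774652) = -2992/3026531319767/518774652 = -2992*518774652/3026531319767 = -1552173758784/3026531319767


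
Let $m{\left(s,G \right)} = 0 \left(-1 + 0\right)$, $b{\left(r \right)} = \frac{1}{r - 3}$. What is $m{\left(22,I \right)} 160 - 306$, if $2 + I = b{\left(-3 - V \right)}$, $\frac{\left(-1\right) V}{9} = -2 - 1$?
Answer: $-306$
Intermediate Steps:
$V = 27$ ($V = - 9 \left(-2 - 1\right) = \left(-9\right) \left(-3\right) = 27$)
$b{\left(r \right)} = \frac{1}{-3 + r}$
$I = - \frac{67}{33}$ ($I = -2 + \frac{1}{-3 - 30} = -2 + \frac{1}{-33} = -2 - \frac{1}{33} = - \frac{67}{33} \approx -2.0303$)
$m{\left(s,G \right)} = 0$ ($m{\left(s,G \right)} = 0 \left(-1\right) = 0$)
$m{\left(22,I \right)} 160 - 306 = 0 \cdot 160 - 306 = 0 - 306 = -306$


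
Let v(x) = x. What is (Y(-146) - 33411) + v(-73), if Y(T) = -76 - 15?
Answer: -33575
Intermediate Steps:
Y(T) = -91
(Y(-146) - 33411) + v(-73) = (-91 - 33411) - 73 = -33502 - 73 = -33575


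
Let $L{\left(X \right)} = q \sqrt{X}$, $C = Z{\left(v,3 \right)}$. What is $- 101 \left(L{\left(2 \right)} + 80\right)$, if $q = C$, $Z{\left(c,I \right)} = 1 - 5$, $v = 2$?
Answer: $-8080 + 404 \sqrt{2} \approx -7508.7$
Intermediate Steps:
$Z{\left(c,I \right)} = -4$ ($Z{\left(c,I \right)} = 1 - 5 = -4$)
$C = -4$
$q = -4$
$L{\left(X \right)} = - 4 \sqrt{X}$
$- 101 \left(L{\left(2 \right)} + 80\right) = - 101 \left(- 4 \sqrt{2} + 80\right) = - 101 \left(80 - 4 \sqrt{2}\right) = -8080 + 404 \sqrt{2}$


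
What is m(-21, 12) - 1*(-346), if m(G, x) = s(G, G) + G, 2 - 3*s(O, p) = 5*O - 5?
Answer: 1087/3 ≈ 362.33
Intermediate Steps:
s(O, p) = 7/3 - 5*O/3 (s(O, p) = ⅔ - (5*O - 5)/3 = ⅔ - (-5 + 5*O)/3 = ⅔ + (5/3 - 5*O/3) = 7/3 - 5*O/3)
m(G, x) = 7/3 - 2*G/3 (m(G, x) = (7/3 - 5*G/3) + G = 7/3 - 2*G/3)
m(-21, 12) - 1*(-346) = (7/3 - ⅔*(-21)) - 1*(-346) = (7/3 + 14) + 346 = 49/3 + 346 = 1087/3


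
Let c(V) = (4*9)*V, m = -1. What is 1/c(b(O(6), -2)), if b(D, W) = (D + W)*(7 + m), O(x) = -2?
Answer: -1/864 ≈ -0.0011574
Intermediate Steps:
b(D, W) = 6*D + 6*W (b(D, W) = (D + W)*(7 - 1) = (D + W)*6 = 6*D + 6*W)
c(V) = 36*V
1/c(b(O(6), -2)) = 1/(36*(6*(-2) + 6*(-2))) = 1/(36*(-12 - 12)) = 1/(36*(-24)) = 1/(-864) = -1/864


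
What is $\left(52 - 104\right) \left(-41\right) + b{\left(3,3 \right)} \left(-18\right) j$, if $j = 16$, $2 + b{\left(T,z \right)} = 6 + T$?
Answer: $116$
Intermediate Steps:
$b{\left(T,z \right)} = 4 + T$ ($b{\left(T,z \right)} = -2 + \left(6 + T\right) = 4 + T$)
$\left(52 - 104\right) \left(-41\right) + b{\left(3,3 \right)} \left(-18\right) j = \left(52 - 104\right) \left(-41\right) + \left(4 + 3\right) \left(-18\right) 16 = \left(-52\right) \left(-41\right) + 7 \left(-18\right) 16 = 2132 - 2016 = 116$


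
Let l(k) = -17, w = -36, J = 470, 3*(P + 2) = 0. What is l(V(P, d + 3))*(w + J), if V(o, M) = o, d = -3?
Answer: -7378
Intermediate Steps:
P = -2 (P = -2 + (1/3)*0 = -2 + 0 = -2)
l(V(P, d + 3))*(w + J) = -17*(-36 + 470) = -17*434 = -7378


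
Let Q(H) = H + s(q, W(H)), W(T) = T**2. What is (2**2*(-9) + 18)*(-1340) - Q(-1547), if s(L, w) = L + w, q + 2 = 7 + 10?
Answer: -2367557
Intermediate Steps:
q = 15 (q = -2 + (7 + 10) = -2 + 17 = 15)
Q(H) = 15 + H + H**2 (Q(H) = H + (15 + H**2) = 15 + H + H**2)
(2**2*(-9) + 18)*(-1340) - Q(-1547) = (2**2*(-9) + 18)*(-1340) - (15 - 1547 + (-1547)**2) = (4*(-9) + 18)*(-1340) - (15 - 1547 + 2393209) = (-36 + 18)*(-1340) - 1*2391677 = -18*(-1340) - 2391677 = 24120 - 2391677 = -2367557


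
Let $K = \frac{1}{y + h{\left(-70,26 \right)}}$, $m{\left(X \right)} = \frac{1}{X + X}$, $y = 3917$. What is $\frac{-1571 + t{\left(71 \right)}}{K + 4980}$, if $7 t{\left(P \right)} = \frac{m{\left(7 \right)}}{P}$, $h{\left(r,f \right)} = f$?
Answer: $- \frac{43101000031}{136628269078} \approx -0.31546$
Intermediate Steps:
$m{\left(X \right)} = \frac{1}{2 X}$
$t{\left(P \right)} = \frac{1}{98 P}$ ($t{\left(P \right)} = \frac{\frac{1}{2 \cdot 7} \frac{1}{P}}{7} = \frac{\frac{1}{2} \cdot \frac{1}{7} \frac{1}{P}}{7} = \frac{\frac{1}{14} \frac{1}{P}}{7} = \frac{1}{98 P}$)
$K = \frac{1}{3943}$ ($K = \frac{1}{3917 + 26} = \frac{1}{3943} \approx 0.00025361$)
$\frac{-1571 + t{\left(71 \right)}}{K + 4980} = \frac{-1571 + \frac{1}{98 \cdot 71}}{\frac{1}{3943} + 4980} = \frac{-1571 + \frac{1}{98} \cdot \frac{1}{71}}{\frac{19636141}{3943}} = \left(-1571 + \frac{1}{6958}\right) \frac{3943}{19636141} = \left(- \frac{10931017}{6958}\right) \frac{3943}{19636141} = - \frac{43101000031}{136628269078}$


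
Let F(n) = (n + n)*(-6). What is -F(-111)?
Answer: -1332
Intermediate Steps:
F(n) = -12*n (F(n) = (2*n)*(-6) = -12*n)
-F(-111) = -(-12)*(-111) = -1*1332 = -1332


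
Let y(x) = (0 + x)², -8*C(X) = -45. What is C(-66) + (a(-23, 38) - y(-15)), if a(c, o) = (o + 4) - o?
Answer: -1723/8 ≈ -215.38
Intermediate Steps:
a(c, o) = 4 (a(c, o) = (4 + o) - o = 4)
C(X) = 45/8 (C(X) = -⅛*(-45) = 45/8)
y(x) = x²
C(-66) + (a(-23, 38) - y(-15)) = 45/8 + (4 - 1*(-15)²) = 45/8 + (4 - 1*225) = 45/8 + (4 - 225) = 45/8 - 221 = -1723/8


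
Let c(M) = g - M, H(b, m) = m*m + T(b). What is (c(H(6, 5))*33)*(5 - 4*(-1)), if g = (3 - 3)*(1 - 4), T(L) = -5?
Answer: -5940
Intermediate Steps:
H(b, m) = -5 + m**2 (H(b, m) = m*m - 5 = m**2 - 5 = -5 + m**2)
g = 0 (g = 0*(-3) = 0)
c(M) = -M (c(M) = 0 - M = -M)
(c(H(6, 5))*33)*(5 - 4*(-1)) = (-(-5 + 5**2)*33)*(5 - 4*(-1)) = (-(-5 + 25)*33)*(5 + 4) = (-1*20*33)*9 = -20*33*9 = -660*9 = -5940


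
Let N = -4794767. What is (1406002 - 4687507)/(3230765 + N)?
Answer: 1093835/521334 ≈ 2.0981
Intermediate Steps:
(1406002 - 4687507)/(3230765 + N) = (1406002 - 4687507)/(3230765 - 4794767) = -3281505/(-1564002) = -3281505*(-1/1564002) = 1093835/521334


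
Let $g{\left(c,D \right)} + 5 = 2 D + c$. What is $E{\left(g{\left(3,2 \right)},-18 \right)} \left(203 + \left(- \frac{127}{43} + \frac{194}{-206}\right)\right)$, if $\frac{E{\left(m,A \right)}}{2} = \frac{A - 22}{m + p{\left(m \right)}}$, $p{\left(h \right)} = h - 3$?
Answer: $- \frac{70546800}{4429} \approx -15928.0$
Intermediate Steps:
$g{\left(c,D \right)} = -5 + c + 2 D$ ($g{\left(c,D \right)} = -5 + \left(2 D + c\right) = -5 + \left(c + 2 D\right) = -5 + c + 2 D$)
$p{\left(h \right)} = -3 + h$
$E{\left(m,A \right)} = \frac{2 \left(-22 + A\right)}{-3 + 2 m}$ ($E{\left(m,A \right)} = 2 \frac{A - 22}{m + \left(-3 + m\right)} = 2 \frac{-22 + A}{-3 + 2 m} = \frac{2 \left(-22 + A\right)}{-3 + 2 m}$)
$E{\left(g{\left(3,2 \right)},-18 \right)} \left(203 + \left(- \frac{127}{43} + \frac{194}{-206}\right)\right) = \frac{2 \left(-22 - 18\right)}{-3 + 2 \left(-5 + 3 + 2 \cdot 2\right)} \left(203 + \left(- \frac{127}{43} + \frac{194}{-206}\right)\right) = 2 \frac{1}{-3 + 2 \left(-5 + 3 + 4\right)} \left(-40\right) \left(203 + \left(\left(-127\right) \frac{1}{43} + 194 \left(- \frac{1}{206}\right)\right)\right) = 2 \frac{1}{-3 + 2 \cdot 2} \left(-40\right) \left(203 - \frac{17252}{4429}\right) = 2 \frac{1}{-3 + 4} \left(-40\right) \left(203 - \frac{17252}{4429}\right) = 2 \cdot 1^{-1} \left(-40\right) \frac{881835}{4429} = 2 \cdot 1 \left(-40\right) \frac{881835}{4429} = \left(-80\right) \frac{881835}{4429} = - \frac{70546800}{4429}$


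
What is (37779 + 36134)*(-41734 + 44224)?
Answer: 184043370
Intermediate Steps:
(37779 + 36134)*(-41734 + 44224) = 73913*2490 = 184043370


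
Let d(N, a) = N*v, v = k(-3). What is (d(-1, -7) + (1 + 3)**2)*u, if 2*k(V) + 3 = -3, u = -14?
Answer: -266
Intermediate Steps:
k(V) = -3 (k(V) = -3/2 + (1/2)*(-3) = -3/2 - 3/2 = -3)
v = -3
d(N, a) = -3*N (d(N, a) = N*(-3) = -3*N)
(d(-1, -7) + (1 + 3)**2)*u = (-3*(-1) + (1 + 3)**2)*(-14) = (3 + 4**2)*(-14) = (3 + 16)*(-14) = 19*(-14) = -266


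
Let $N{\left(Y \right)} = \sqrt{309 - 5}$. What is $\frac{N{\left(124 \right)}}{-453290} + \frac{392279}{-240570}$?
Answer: $- \frac{392279}{240570} - \frac{2 \sqrt{19}}{226645} \approx -1.6307$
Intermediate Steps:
$N{\left(Y \right)} = 4 \sqrt{19}$ ($N{\left(Y \right)} = \sqrt{304} = 4 \sqrt{19}$)
$\frac{N{\left(124 \right)}}{-453290} + \frac{392279}{-240570} = \frac{4 \sqrt{19}}{-453290} + \frac{392279}{-240570} = 4 \sqrt{19} \left(- \frac{1}{453290}\right) + 392279 \left(- \frac{1}{240570}\right) = - \frac{2 \sqrt{19}}{226645} - \frac{392279}{240570} = - \frac{392279}{240570} - \frac{2 \sqrt{19}}{226645}$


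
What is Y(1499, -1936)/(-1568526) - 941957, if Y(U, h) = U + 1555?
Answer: -246247341406/261421 ≈ -9.4196e+5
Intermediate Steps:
Y(U, h) = 1555 + U
Y(1499, -1936)/(-1568526) - 941957 = (1555 + 1499)/(-1568526) - 941957 = 3054*(-1/1568526) - 941957 = -509/261421 - 941957 = -246247341406/261421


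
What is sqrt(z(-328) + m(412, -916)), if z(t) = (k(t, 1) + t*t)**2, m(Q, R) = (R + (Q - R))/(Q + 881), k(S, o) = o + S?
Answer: sqrt(19233057976789317)/1293 ≈ 1.0726e+5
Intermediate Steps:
k(S, o) = S + o
m(Q, R) = Q/(881 + Q)
z(t) = (1 + t + t**2)**2 (z(t) = ((t + 1) + t*t)**2 = ((1 + t) + t**2)**2 = (1 + t + t**2)**2)
sqrt(z(-328) + m(412, -916)) = sqrt((1 - 328 + (-328)**2)**2 + 412/(881 + 412)) = sqrt((1 - 328 + 107584)**2 + 412/1293) = sqrt(107257**2 + 412*(1/1293)) = sqrt(11504064049 + 412/1293) = sqrt(14874754815769/1293) = sqrt(19233057976789317)/1293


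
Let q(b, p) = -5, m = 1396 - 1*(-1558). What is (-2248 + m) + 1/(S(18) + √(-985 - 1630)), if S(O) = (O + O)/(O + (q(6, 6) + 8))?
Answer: 90565058/128279 - 49*I*√2615/128279 ≈ 706.0 - 0.019533*I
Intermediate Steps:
m = 2954 (m = 1396 + 1558 = 2954)
S(O) = 2*O/(3 + O) (S(O) = (O + O)/(O + (-5 + 8)) = (2*O)/(O + 3) = (2*O)/(3 + O) = 2*O/(3 + O))
(-2248 + m) + 1/(S(18) + √(-985 - 1630)) = (-2248 + 2954) + 1/(2*18/(3 + 18) + √(-985 - 1630)) = 706 + 1/(2*18/21 + √(-2615)) = 706 + 1/(2*18*(1/21) + I*√2615) = 706 + 1/(12/7 + I*√2615)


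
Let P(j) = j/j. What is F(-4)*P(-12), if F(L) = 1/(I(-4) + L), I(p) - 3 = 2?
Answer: 1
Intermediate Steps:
P(j) = 1
I(p) = 5 (I(p) = 3 + 2 = 5)
F(L) = 1/(5 + L)
F(-4)*P(-12) = 1/(5 - 4) = 1/1 = 1*1 = 1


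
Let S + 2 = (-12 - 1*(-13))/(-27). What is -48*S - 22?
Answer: 682/9 ≈ 75.778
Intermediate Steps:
S = -55/27 (S = -2 + (-12 - 1*(-13))/(-27) = -2 + (-12 + 13)*(-1/27) = -2 + 1*(-1/27) = -2 - 1/27 = -55/27 ≈ -2.0370)
-48*S - 22 = -48*(-55/27) - 22 = 880/9 - 22 = 682/9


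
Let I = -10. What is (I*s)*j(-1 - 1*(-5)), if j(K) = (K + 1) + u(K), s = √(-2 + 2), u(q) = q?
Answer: 0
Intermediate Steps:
s = 0 (s = √0 = 0)
j(K) = 1 + 2*K (j(K) = (K + 1) + K = (1 + K) + K = 1 + 2*K)
(I*s)*j(-1 - 1*(-5)) = (-10*0)*(1 + 2*(-1 - 1*(-5))) = 0*(1 + 2*(-1 + 5)) = 0*(1 + 2*4) = 0*(1 + 8) = 0*9 = 0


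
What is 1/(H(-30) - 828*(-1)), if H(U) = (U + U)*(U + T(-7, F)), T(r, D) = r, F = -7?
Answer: 1/3048 ≈ 0.00032808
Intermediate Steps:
H(U) = 2*U*(-7 + U) (H(U) = (U + U)*(U - 7) = (2*U)*(-7 + U) = 2*U*(-7 + U))
1/(H(-30) - 828*(-1)) = 1/(2*(-30)*(-7 - 30) - 828*(-1)) = 1/(2*(-30)*(-37) + 828) = 1/(2220 + 828) = 1/3048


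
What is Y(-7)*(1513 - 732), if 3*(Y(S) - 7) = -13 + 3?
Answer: 8591/3 ≈ 2863.7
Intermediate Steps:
Y(S) = 11/3 (Y(S) = 7 + (-13 + 3)/3 = 7 + (⅓)*(-10) = 7 - 10/3 = 11/3)
Y(-7)*(1513 - 732) = 11*(1513 - 732)/3 = (11/3)*781 = 8591/3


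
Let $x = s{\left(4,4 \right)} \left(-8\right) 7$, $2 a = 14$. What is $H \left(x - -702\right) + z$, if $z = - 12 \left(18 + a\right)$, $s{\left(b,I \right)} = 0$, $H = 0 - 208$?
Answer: $-146316$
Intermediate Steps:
$a = 7$ ($a = \frac{1}{2} \cdot 14 = 7$)
$H = -208$ ($H = 0 - 208 = -208$)
$z = -300$ ($z = - 12 \left(18 + 7\right) = \left(-12\right) 25 = -300$)
$x = 0$ ($x = 0 \left(-8\right) 7 = 0 \cdot 7 = 0$)
$H \left(x - -702\right) + z = - 208 \left(0 - -702\right) - 300 = - 208 \left(0 + 702\right) - 300 = \left(-208\right) 702 - 300 = -146016 - 300 = -146316$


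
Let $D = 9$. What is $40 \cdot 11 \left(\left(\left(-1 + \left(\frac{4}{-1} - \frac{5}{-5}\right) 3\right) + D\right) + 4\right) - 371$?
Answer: $949$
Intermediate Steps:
$40 \cdot 11 \left(\left(\left(-1 + \left(\frac{4}{-1} - \frac{5}{-5}\right) 3\right) + D\right) + 4\right) - 371 = 40 \cdot 11 \left(\left(\left(-1 + \left(\frac{4}{-1} - \frac{5}{-5}\right) 3\right) + 9\right) + 4\right) - 371 = 40 \cdot 11 \left(\left(\left(-1 + \left(4 \left(-1\right) - -1\right) 3\right) + 9\right) + 4\right) - 371 = 40 \cdot 11 \left(\left(\left(-1 + \left(-4 + 1\right) 3\right) + 9\right) + 4\right) - 371 = 40 \cdot 11 \left(\left(\left(-1 - 9\right) + 9\right) + 4\right) - 371 = 40 \cdot 11 \left(\left(-10 + 9\right) + 4\right) - 371 = 40 \cdot 11 \left(-1 + 4\right) - 371 = 40 \cdot 11 \cdot 3 - 371 = 40 \cdot 33 - 371 = 1320 - 371 = 949$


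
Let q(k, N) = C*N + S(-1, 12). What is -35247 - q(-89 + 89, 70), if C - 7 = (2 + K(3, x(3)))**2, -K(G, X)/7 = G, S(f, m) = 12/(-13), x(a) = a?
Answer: -793079/13 ≈ -61006.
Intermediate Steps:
S(f, m) = -12/13 (S(f, m) = 12*(-1/13) = -12/13)
K(G, X) = -7*G
C = 368 (C = 7 + (2 - 7*3)**2 = 7 + (2 - 21)**2 = 7 + (-19)**2 = 7 + 361 = 368)
q(k, N) = -12/13 + 368*N (q(k, N) = 368*N - 12/13 = -12/13 + 368*N)
-35247 - q(-89 + 89, 70) = -35247 - (-12/13 + 368*70) = -35247 - (-12/13 + 25760) = -35247 - 1*334868/13 = -35247 - 334868/13 = -793079/13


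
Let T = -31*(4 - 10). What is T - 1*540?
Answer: -354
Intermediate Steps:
T = 186 (T = -31*(-6) = 186)
T - 1*540 = 186 - 1*540 = 186 - 540 = -354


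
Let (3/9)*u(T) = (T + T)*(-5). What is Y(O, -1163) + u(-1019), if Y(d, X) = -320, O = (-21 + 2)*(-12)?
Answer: 30250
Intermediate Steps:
O = 228 (O = -19*(-12) = 228)
u(T) = -30*T (u(T) = 3*((T + T)*(-5)) = 3*((2*T)*(-5)) = 3*(-10*T) = -30*T)
Y(O, -1163) + u(-1019) = -320 - 30*(-1019) = -320 + 30570 = 30250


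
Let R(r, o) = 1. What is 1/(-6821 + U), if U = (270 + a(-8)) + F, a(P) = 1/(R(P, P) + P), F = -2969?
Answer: -7/66641 ≈ -0.00010504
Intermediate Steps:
a(P) = 1/(1 + P)
U = -18894/7 (U = (270 + 1/(1 - 8)) - 2969 = (270 + 1/(-7)) - 2969 = (270 - 1/7) - 2969 = 1889/7 - 2969 = -18894/7 ≈ -2699.1)
1/(-6821 + U) = 1/(-6821 - 18894/7) = 1/(-66641/7) = -7/66641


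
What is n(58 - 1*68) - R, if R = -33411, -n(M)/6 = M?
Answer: 33471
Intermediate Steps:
n(M) = -6*M
n(58 - 1*68) - R = -6*(58 - 1*68) - 1*(-33411) = -6*(58 - 68) + 33411 = -6*(-10) + 33411 = 60 + 33411 = 33471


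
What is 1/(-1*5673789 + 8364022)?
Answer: 1/2690233 ≈ 3.7172e-7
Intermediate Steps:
1/(-1*5673789 + 8364022) = 1/(-5673789 + 8364022) = 1/2690233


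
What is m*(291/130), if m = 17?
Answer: 4947/130 ≈ 38.054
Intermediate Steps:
m*(291/130) = 17*(291/130) = 4947/130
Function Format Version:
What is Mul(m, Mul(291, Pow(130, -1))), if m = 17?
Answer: Rational(4947, 130) ≈ 38.054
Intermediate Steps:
Mul(m, Mul(291, Pow(130, -1))) = Mul(17, Mul(291, Pow(130, -1))) = Mul(17, Mul(291, Rational(1, 130))) = Mul(17, Rational(291, 130)) = Rational(4947, 130)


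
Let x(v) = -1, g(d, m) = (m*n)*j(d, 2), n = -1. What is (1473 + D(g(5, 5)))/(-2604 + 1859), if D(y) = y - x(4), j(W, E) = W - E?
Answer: -1459/745 ≈ -1.9584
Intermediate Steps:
g(d, m) = -m*(-2 + d) (g(d, m) = (m*(-1))*(d - 1*2) = (-m)*(d - 2) = (-m)*(-2 + d) = -m*(-2 + d))
D(y) = 1 + y (D(y) = y - 1*(-1) = y + 1 = 1 + y)
(1473 + D(g(5, 5)))/(-2604 + 1859) = (1473 + (1 + 5*(2 - 1*5)))/(-2604 + 1859) = (1473 + (1 + 5*(2 - 5)))/(-745) = (1473 + (1 + 5*(-3)))*(-1/745) = (1473 + (1 - 15))*(-1/745) = (1473 - 14)*(-1/745) = 1459*(-1/745) = -1459/745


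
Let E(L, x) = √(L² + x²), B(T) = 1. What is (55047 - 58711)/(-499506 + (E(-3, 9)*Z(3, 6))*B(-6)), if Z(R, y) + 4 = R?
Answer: 305031664/41584373991 - 1832*√10/41584373991 ≈ 0.0073351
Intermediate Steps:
Z(R, y) = -4 + R
(55047 - 58711)/(-499506 + (E(-3, 9)*Z(3, 6))*B(-6)) = (55047 - 58711)/(-499506 + (√((-3)² + 9²)*(-4 + 3))*1) = -3664/(-499506 + (√(9 + 81)*(-1))*1) = -3664/(-499506 + (√90*(-1))*1) = -3664/(-499506 + ((3*√10)*(-1))*1) = -3664/(-499506 - 3*√10*1) = -3664/(-499506 - 3*√10)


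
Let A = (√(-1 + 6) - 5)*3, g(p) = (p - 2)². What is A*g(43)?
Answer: -25215 + 5043*√5 ≈ -13939.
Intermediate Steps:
g(p) = (-2 + p)²
A = -15 + 3*√5 (A = (√5 - 5)*3 = (-5 + √5)*3 = -15 + 3*√5 ≈ -8.2918)
A*g(43) = (-15 + 3*√5)*(-2 + 43)² = (-15 + 3*√5)*41² = (-15 + 3*√5)*1681 = -25215 + 5043*√5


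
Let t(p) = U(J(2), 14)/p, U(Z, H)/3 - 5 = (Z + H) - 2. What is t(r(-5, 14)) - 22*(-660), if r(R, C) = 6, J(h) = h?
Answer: 29059/2 ≈ 14530.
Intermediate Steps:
U(Z, H) = 9 + 3*H + 3*Z (U(Z, H) = 15 + 3*((Z + H) - 2) = 15 + 3*((H + Z) - 2) = 15 + 3*(-2 + H + Z) = 15 + (-6 + 3*H + 3*Z) = 9 + 3*H + 3*Z)
t(p) = 57/p (t(p) = (9 + 3*14 + 3*2)/p = (9 + 42 + 6)/p = 57/p)
t(r(-5, 14)) - 22*(-660) = 57/6 - 22*(-660) = 57*(⅙) + 14520 = 19/2 + 14520 = 29059/2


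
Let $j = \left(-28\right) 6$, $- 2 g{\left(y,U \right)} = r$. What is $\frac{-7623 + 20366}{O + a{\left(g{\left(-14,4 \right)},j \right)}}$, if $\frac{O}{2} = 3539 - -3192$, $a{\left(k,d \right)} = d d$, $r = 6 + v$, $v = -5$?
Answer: $\frac{12743}{41686} \approx 0.30569$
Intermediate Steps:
$r = 1$ ($r = 6 - 5 = 1$)
$g{\left(y,U \right)} = - \frac{1}{2}$ ($g{\left(y,U \right)} = \left(- \frac{1}{2}\right) 1 = - \frac{1}{2}$)
$j = -168$
$a{\left(k,d \right)} = d^{2}$
$O = 13462$ ($O = 2 \left(3539 - -3192\right) = 2 \left(3539 + 3192\right) = 2 \cdot 6731 = 13462$)
$\frac{-7623 + 20366}{O + a{\left(g{\left(-14,4 \right)},j \right)}} = \frac{-7623 + 20366}{13462 + \left(-168\right)^{2}} = \frac{12743}{13462 + 28224} = \frac{12743}{41686}$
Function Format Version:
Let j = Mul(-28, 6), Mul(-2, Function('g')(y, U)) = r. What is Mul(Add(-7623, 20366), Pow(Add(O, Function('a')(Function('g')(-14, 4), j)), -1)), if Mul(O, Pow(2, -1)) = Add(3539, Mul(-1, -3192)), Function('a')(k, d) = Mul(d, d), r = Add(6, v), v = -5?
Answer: Rational(12743, 41686) ≈ 0.30569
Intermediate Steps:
r = 1 (r = Add(6, -5) = 1)
Function('g')(y, U) = Rational(-1, 2) (Function('g')(y, U) = Mul(Rational(-1, 2), 1) = Rational(-1, 2))
j = -168
Function('a')(k, d) = Pow(d, 2)
O = 13462 (O = Mul(2, Add(3539, Mul(-1, -3192))) = Mul(2, Add(3539, 3192)) = Mul(2, 6731) = 13462)
Mul(Add(-7623, 20366), Pow(Add(O, Function('a')(Function('g')(-14, 4), j)), -1)) = Mul(Add(-7623, 20366), Pow(Add(13462, Pow(-168, 2)), -1)) = Mul(12743, Pow(Add(13462, 28224), -1)) = Mul(12743, Pow(41686, -1)) = Mul(12743, Rational(1, 41686)) = Rational(12743, 41686)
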